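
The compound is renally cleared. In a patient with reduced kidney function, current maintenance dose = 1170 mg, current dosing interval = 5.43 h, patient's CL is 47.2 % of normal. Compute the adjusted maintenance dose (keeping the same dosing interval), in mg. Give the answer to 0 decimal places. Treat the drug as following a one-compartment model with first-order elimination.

To keep the same average steady-state level, dosing rate must scale with clearance.
CL ratio = 47.2 / 100 = 0.4720
New dose (same interval) = 1170 × 0.4720 = 552.2 mg

552 mg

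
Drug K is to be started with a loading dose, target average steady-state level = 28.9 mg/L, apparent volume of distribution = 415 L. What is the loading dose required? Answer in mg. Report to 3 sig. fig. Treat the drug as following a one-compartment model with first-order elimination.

12000 mg

LD = Css × Vd = 28.9 × 415 = 11990 mg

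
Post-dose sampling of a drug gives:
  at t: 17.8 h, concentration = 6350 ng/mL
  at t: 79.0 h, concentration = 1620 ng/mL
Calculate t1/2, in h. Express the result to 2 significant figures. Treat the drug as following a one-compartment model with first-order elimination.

k = ln(C₁/C₂) / (t₂ − t₁) = ln(6350/1620) / (79.0 − 17.8)
  = 1.366 / 61.20 = 0.02232 h⁻¹
t½ = ln2 / k = 0.693147 / 0.02232 = 31.05 h

31 h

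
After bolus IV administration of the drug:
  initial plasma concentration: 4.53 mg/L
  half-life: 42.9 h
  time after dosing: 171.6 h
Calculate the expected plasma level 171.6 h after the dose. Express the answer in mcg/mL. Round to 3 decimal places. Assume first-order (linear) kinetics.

k = ln2 / t½ = 0.693147 / 42.9 = 0.01616 h⁻¹
t / t½ = 171.6 / 42.9 = 4 half-lives
C = C₀ × (1/2)^4 = 4.530 × 0.06250 = 0.2831 mg/L
(0.2831 mg/L = 0.2831 mcg/mL)

0.283 mcg/mL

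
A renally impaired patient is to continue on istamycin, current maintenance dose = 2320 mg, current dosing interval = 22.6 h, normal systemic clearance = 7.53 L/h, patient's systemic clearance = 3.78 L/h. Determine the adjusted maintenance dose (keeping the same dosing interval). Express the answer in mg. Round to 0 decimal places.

1165 mg

To keep the same average steady-state level, dosing rate must scale with clearance.
CL ratio = 3.78 / 7.53 = 0.5020
New dose (same interval) = 2320 × 0.5020 = 1165 mg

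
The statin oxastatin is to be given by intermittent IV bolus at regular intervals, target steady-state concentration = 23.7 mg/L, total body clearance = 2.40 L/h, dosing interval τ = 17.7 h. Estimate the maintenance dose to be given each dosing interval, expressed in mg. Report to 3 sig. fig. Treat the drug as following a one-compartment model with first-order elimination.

At steady state, Dose/τ = Css × CL.
Dose = Css × CL × τ = 23.7 × 2.400 × 17.7 = 1007 mg

1010 mg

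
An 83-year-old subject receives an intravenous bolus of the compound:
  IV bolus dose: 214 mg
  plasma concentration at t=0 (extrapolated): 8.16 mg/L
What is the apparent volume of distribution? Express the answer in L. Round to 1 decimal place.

Vd = Dose / C₀ = 214.0 / 8.16 = 26.23 L

26.2 L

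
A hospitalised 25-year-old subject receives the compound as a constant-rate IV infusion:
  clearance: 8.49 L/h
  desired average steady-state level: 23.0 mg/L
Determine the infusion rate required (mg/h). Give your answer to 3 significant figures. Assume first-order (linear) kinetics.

195 mg/h

At steady state, infusion rate R₀ = Css × CL = 23.0 × 8.490 = 195.3 mg/h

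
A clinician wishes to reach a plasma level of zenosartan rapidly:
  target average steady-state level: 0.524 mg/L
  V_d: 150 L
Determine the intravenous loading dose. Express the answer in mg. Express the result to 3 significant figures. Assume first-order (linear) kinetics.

78.6 mg

LD = Css × Vd = 0.524 × 150 = 78.60 mg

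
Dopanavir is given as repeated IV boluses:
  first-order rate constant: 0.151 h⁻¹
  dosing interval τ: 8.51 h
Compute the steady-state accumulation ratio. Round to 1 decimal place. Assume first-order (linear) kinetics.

e^(−kτ) = e^(−0.1510 × 8.51) = 0.2766
Accumulation ratio R = 1 / (1 − e^(−kτ)) = 1 / (1 − 0.2766) = 1.382

1.4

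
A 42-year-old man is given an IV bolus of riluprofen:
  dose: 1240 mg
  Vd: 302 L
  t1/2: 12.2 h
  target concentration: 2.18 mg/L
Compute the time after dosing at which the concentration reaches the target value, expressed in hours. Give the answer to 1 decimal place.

C₀ = Dose / Vd = 1240 / 302 = 4.106 mg/L
k = ln2 / t½ = 0.693147 / 12.2 = 0.05682 h⁻¹
t = ln(C₀ / C) / k = ln(4.106 / 2.18) / 0.05682
  = ln(1.883) / 0.05682 = 0.6329 / 0.05682 = 11.14 h

11.1 h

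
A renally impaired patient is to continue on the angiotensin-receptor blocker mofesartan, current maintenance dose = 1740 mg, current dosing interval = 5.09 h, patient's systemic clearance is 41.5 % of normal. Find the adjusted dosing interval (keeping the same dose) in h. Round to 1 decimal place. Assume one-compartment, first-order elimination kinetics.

To keep the same average steady-state level, dosing rate must scale with clearance.
CL ratio = 41.5 / 100 = 0.4150
New interval (same dose) = 5.09 / 0.4150 = 12.27 h

12.3 h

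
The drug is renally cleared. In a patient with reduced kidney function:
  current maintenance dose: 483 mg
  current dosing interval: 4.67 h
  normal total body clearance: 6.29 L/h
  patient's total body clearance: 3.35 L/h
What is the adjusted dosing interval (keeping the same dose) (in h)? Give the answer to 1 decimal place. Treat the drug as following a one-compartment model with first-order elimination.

8.8 h

To keep the same average steady-state level, dosing rate must scale with clearance.
CL ratio = 3.35 / 6.29 = 0.5326
New interval (same dose) = 4.67 / 0.5326 = 8.768 h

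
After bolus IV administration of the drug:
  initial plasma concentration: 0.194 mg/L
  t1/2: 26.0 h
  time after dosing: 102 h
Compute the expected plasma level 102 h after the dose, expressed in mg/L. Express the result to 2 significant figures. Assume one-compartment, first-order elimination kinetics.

0.013 mg/L

k = ln2 / t½ = 0.693147 / 26.0 = 0.02666 h⁻¹
C = C₀ · e^(−k·t) = 0.1940 × e^(−0.02666 × 102)
  = 0.1940 × 0.06592 = 0.01279 mg/L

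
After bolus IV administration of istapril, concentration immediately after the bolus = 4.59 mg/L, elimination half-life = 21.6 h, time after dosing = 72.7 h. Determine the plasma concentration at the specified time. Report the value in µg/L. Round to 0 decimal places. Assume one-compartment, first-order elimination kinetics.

k = ln2 / t½ = 0.693147 / 21.6 = 0.03209 h⁻¹
C = C₀ · e^(−k·t) = 4.590 × e^(−0.03209 × 72.7)
  = 4.590 × 0.09701 = 0.4453 mg/L
Convert: 0.4453 mg/L × 1000 = 445.3 µg/L

445 µg/L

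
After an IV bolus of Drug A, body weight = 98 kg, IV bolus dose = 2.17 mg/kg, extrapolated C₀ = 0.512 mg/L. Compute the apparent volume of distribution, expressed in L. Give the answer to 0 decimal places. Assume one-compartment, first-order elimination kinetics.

Dose = 2.17 × 98 = 212.7 mg
Vd = Dose / C₀ = 212.7 / 0.512 = 415.4 L

415 L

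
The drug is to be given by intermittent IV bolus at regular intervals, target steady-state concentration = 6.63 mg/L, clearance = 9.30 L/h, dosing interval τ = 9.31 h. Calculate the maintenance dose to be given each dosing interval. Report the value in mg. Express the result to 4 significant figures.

At steady state, Dose/τ = Css × CL.
Dose = Css × CL × τ = 6.63 × 9.300 × 9.31 = 574.0 mg

574.0 mg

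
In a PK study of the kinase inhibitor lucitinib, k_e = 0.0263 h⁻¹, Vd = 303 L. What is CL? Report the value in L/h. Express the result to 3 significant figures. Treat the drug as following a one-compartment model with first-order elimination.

CL = k × Vd = 0.0263 × 303 = 7.969 L/h

7.97 L/h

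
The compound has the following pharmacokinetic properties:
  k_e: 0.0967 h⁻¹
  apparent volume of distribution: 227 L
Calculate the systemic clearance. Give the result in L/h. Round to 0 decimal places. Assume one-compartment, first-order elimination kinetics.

CL = k × Vd = 0.0967 × 227 = 21.95 L/h

22 L/h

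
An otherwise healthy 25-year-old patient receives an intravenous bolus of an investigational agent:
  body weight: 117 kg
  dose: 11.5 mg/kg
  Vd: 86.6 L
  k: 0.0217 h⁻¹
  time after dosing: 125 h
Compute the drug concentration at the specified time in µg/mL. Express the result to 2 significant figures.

1.0 µg/mL

Total dose = 11.5 × 117 = 1346 mg
C₀ = Dose / Vd = 1346 / 86.6 = 15.54 mg/L
C = C₀ · e^(−k·t) = 15.54 × e^(−0.02170 × 125)
  = 15.54 × 0.06637 = 1.031 mg/L
(1.031 mg/L = 1.031 µg/mL)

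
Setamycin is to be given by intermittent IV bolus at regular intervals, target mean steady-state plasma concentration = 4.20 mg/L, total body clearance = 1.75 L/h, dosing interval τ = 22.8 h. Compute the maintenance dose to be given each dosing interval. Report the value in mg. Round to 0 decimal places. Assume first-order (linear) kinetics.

168 mg

At steady state, Dose/τ = Css × CL.
Dose = Css × CL × τ = 4.20 × 1.750 × 22.8 = 167.6 mg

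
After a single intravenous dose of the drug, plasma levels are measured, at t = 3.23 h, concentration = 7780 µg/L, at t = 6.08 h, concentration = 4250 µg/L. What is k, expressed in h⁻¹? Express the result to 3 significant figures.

k = ln(C₁/C₂) / (t₂ − t₁) = ln(7780/4250) / (6.08 − 3.23)
  = 0.6046 / 2.850 = 0.2121 h⁻¹

0.212 h⁻¹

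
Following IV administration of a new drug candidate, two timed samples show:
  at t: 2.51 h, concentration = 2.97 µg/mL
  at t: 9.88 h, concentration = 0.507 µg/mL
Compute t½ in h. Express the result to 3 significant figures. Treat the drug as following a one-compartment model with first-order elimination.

k = ln(C₁/C₂) / (t₂ − t₁) = ln(2.97/0.507) / (9.88 − 2.51)
  = 1.768 / 7.370 = 0.2399 h⁻¹
t½ = ln2 / k = 0.693147 / 0.2399 = 2.889 h

2.89 h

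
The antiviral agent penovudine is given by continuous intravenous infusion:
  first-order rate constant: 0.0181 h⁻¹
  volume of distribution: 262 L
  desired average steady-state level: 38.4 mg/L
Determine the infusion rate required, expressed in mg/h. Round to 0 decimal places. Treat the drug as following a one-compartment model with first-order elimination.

182 mg/h

CL = k × Vd = 0.01810 × 262 = 4.742 L/h
At steady state, infusion rate R₀ = Css × CL = 38.4 × 4.742 = 182.1 mg/h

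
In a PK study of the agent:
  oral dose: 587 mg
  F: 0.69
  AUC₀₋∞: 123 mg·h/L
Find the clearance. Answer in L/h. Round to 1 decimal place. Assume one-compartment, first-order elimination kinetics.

CL = F·Dose / AUC = 0.69 × 587 / 123 = 3.293 L/h

3.3 L/h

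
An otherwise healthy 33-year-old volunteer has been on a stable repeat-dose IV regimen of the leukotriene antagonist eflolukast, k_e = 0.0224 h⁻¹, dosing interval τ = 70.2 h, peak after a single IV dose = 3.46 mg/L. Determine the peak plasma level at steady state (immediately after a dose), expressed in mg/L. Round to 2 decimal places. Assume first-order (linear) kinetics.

4.37 mg/L

e^(−kτ) = e^(−0.02240 × 70.2) = 0.2075
Accumulation ratio R = 1 / (1 − e^(−kτ)) = 1 / (1 − 0.2075) = 1.262
Steady-state peak = C₀ × R = 3.46 × 1.262 = 4.367 mg/L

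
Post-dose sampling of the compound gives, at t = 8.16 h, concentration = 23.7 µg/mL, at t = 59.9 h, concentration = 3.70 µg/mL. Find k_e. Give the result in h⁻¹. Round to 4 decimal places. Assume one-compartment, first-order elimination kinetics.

0.0359 h⁻¹

k = ln(C₁/C₂) / (t₂ − t₁) = ln(23.7/3.70) / (59.9 − 8.16)
  = 1.857 / 51.74 = 0.03589 h⁻¹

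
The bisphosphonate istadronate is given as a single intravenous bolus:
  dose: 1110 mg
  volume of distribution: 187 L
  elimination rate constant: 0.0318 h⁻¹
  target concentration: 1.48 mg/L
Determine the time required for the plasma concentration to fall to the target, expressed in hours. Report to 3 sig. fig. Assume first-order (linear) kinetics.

43.7 h

C₀ = Dose / Vd = 1110 / 187 = 5.936 mg/L
t = ln(C₀ / C) / k = ln(5.936 / 1.48) / 0.03180
  = ln(4.011) / 0.03180 = 1.389 / 0.03180 = 43.68 h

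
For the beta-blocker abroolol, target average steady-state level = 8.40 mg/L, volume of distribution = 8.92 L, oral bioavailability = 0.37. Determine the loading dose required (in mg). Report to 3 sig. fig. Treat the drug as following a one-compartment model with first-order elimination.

203 mg

LD = Css × Vd / F = 8.40 × 8.92 / 0.37 = 202.5 mg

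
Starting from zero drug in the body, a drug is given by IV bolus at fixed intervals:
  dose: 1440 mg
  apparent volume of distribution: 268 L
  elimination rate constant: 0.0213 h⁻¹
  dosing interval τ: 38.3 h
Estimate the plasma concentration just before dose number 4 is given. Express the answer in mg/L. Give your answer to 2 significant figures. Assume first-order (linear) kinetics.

3.9 mg/L

C₀ per dose = Dose / Vd = 1440 / 268 = 5.373 mg/L
Fraction remaining after one interval: r = e^(−kτ) = e^(−0.02130 × 38.3) = 0.4423
Before dose 4, 3 doses have been given (aged 1τ, 2τ, 3τ).
C_trough = C₀ × (r + r² + … + r^3) = C₀ × r(1−r^3)/(1−r)
        = 5.373 × 0.4423 × (1 − 0.08653) / (1 − 0.4423) = 3.892 mg/L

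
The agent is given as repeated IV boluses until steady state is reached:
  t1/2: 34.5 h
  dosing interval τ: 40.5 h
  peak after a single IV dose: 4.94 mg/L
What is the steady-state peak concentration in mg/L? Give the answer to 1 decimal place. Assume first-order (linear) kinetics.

8.9 mg/L

k = ln2 / t½ = 0.693147 / 34.5 = 0.02009 h⁻¹
e^(−kτ) = e^(−0.02009 × 40.5) = 0.4432
Accumulation ratio R = 1 / (1 − e^(−kτ)) = 1 / (1 − 0.4432) = 1.796
Steady-state peak = C₀ × R = 4.94 × 1.796 = 8.872 mg/L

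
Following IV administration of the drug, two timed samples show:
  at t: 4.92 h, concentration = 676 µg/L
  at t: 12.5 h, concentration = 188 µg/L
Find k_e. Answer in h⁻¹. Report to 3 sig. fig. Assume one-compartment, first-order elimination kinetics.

0.169 h⁻¹

k = ln(C₁/C₂) / (t₂ − t₁) = ln(676/188) / (12.5 − 4.92)
  = 1.280 / 7.580 = 0.1689 h⁻¹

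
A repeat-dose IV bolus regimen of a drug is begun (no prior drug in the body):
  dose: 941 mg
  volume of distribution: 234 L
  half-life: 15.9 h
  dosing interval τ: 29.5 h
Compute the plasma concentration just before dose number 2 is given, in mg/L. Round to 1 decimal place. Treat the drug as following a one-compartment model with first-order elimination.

1.1 mg/L

C₀ per dose = Dose / Vd = 941 / 234 = 4.021 mg/L
k = ln2 / t½ = 0.693147 / 15.9 = 0.04359 h⁻¹
Fraction remaining after one interval: r = e^(−kτ) = e^(−0.04359 × 29.5) = 0.2764
Before dose 2, 1 dose has been given (aged 1τ).
C_trough = C₀ × r = 4.021 × 0.2764 = 1.111 mg/L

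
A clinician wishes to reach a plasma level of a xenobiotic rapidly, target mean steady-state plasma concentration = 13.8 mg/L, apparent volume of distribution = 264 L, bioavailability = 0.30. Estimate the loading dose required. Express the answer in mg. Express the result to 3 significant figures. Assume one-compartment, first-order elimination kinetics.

12100 mg

LD = Css × Vd / F = 13.8 × 264 / 0.30 = 12140 mg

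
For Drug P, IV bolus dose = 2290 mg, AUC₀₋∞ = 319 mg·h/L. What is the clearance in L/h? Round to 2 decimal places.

CL = Dose / AUC = 2290 / 319 = 7.179 L/h

7.18 L/h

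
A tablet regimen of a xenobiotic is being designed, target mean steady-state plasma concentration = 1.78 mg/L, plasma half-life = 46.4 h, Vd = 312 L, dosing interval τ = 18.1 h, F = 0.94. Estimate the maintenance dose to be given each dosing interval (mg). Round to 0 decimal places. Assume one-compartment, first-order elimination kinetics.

k = ln2 / t½ = 0.693147 / 46.4 = 0.01494 h⁻¹
CL = k × Vd = 0.01494 × 312 = 4.661 L/h
At steady state, F × (Dose/τ) = Css × CL.
Dose = Css × CL × τ / F = 1.78 × 4.661 × 18.1 / 0.94 = 159.8 mg

160 mg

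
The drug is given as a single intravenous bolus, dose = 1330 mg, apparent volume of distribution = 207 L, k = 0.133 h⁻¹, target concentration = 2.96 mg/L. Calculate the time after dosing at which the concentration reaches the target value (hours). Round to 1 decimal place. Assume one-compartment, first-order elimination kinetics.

5.8 h

C₀ = Dose / Vd = 1330 / 207 = 6.425 mg/L
t = ln(C₀ / C) / k = ln(6.425 / 2.96) / 0.1330
  = ln(2.171) / 0.1330 = 0.7752 / 0.1330 = 5.829 h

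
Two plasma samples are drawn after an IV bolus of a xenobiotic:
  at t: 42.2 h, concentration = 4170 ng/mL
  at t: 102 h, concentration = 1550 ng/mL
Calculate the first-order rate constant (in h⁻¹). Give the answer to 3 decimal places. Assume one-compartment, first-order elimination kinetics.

0.017 h⁻¹

k = ln(C₁/C₂) / (t₂ − t₁) = ln(4170/1550) / (102 − 42.2)
  = 0.9897 / 59.80 = 0.01655 h⁻¹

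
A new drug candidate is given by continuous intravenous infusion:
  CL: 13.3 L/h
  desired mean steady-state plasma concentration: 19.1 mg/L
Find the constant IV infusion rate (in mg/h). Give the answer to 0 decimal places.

254 mg/h

At steady state, infusion rate R₀ = Css × CL = 19.1 × 13.30 = 254.0 mg/h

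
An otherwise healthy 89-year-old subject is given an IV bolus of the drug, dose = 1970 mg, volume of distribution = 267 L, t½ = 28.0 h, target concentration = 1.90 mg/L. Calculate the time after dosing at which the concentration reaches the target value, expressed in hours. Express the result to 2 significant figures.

55 h

C₀ = Dose / Vd = 1970 / 267 = 7.378 mg/L
k = ln2 / t½ = 0.693147 / 28.0 = 0.02476 h⁻¹
t = ln(C₀ / C) / k = ln(7.378 / 1.90) / 0.02476
  = ln(3.883) / 0.02476 = 1.357 / 0.02476 = 54.81 h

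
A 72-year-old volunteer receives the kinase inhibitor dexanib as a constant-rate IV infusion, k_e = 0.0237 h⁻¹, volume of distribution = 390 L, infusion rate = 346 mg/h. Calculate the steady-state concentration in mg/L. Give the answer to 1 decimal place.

CL = k × Vd = 0.02370 × 390 = 9.243 L/h
At steady state Css = R₀ / CL = 346 / 9.243 = 37.43 mg/L

37.4 mg/L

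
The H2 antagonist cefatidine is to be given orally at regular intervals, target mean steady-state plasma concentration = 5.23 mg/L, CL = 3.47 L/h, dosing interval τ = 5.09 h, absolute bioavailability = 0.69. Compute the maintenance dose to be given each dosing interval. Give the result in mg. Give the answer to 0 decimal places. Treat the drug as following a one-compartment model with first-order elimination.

134 mg

At steady state, F × (Dose/τ) = Css × CL.
Dose = Css × CL × τ / F = 5.23 × 3.470 × 5.09 / 0.69 = 133.9 mg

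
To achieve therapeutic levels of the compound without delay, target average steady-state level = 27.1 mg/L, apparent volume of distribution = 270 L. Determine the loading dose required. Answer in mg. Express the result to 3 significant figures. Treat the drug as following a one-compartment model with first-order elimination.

7320 mg

LD = Css × Vd = 27.1 × 270 = 7317 mg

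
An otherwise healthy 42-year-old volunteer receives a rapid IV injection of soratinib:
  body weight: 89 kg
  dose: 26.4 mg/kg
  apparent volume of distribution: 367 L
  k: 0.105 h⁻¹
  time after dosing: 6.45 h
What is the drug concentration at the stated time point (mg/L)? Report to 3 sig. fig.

Total dose = 26.4 × 89 = 2350 mg
C₀ = Dose / Vd = 2350 / 367 = 6.403 mg/L
C = C₀ · e^(−k·t) = 6.403 × e^(−0.1050 × 6.45)
  = 6.403 × 0.5080 = 3.253 mg/L

3.25 mg/L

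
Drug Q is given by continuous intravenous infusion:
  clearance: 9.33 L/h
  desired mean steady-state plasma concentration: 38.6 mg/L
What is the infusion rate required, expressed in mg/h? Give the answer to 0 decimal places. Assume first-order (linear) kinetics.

At steady state, infusion rate R₀ = Css × CL = 38.6 × 9.330 = 360.1 mg/h

360 mg/h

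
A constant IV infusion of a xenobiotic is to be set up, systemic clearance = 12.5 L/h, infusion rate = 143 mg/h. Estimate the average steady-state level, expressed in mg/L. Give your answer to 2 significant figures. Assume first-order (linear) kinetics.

At steady state Css = R₀ / CL = 143 / 12.50 = 11.44 mg/L

11 mg/L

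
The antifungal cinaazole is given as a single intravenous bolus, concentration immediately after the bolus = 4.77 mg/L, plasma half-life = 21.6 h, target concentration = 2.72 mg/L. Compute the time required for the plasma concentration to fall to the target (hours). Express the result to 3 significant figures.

k = ln2 / t½ = 0.693147 / 21.6 = 0.03209 h⁻¹
t = ln(C₀ / C) / k = ln(4.770 / 2.72) / 0.03209
  = ln(1.754) / 0.03209 = 0.5619 / 0.03209 = 17.51 h

17.5 h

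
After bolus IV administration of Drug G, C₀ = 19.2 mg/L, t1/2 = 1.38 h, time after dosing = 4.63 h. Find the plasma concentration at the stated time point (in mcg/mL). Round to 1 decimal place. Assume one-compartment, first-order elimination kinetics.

k = ln2 / t½ = 0.693147 / 1.38 = 0.5023 h⁻¹
C = C₀ · e^(−k·t) = 19.20 × e^(−0.5023 × 4.63)
  = 19.20 × 0.09772 = 1.876 mg/L
(1.876 mg/L = 1.876 mcg/mL)

1.9 mcg/mL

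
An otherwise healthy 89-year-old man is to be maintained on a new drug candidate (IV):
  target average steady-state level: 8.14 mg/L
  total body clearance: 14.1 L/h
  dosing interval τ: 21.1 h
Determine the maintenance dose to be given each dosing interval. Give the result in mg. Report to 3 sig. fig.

At steady state, Dose/τ = Css × CL.
Dose = Css × CL × τ = 8.14 × 14.10 × 21.1 = 2422 mg

2420 mg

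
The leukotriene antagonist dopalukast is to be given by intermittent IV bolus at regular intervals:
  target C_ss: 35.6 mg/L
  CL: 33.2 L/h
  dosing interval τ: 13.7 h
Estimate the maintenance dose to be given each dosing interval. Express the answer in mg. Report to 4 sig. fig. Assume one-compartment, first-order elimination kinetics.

16190 mg

At steady state, Dose/τ = Css × CL.
Dose = Css × CL × τ = 35.6 × 33.20 × 13.7 = 16190 mg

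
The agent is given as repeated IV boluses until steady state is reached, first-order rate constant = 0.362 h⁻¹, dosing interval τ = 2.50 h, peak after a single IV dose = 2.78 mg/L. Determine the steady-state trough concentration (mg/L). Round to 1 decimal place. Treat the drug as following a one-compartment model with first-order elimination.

e^(−kτ) = e^(−0.3620 × 2.50) = 0.4045
Accumulation ratio R = 1 / (1 − e^(−kτ)) = 1 / (1 − 0.4045) = 1.679
Steady-state trough = C₀ × R × e^(−kτ) = 2.78 × 1.679 × 0.4045 = 1.888 mg/L

1.9 mg/L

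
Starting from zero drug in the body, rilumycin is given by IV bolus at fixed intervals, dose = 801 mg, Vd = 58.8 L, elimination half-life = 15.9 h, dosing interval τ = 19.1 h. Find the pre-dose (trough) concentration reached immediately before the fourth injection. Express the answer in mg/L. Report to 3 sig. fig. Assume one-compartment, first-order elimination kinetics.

C₀ per dose = Dose / Vd = 801 / 58.8 = 13.62 mg/L
k = ln2 / t½ = 0.693147 / 15.9 = 0.04359 h⁻¹
Fraction remaining after one interval: r = e^(−kτ) = e^(−0.04359 × 19.1) = 0.4349
Before dose 4, 3 doses have been given (aged 1τ, 2τ, 3τ).
C_trough = C₀ × (r + r² + … + r^3) = C₀ × r(1−r^3)/(1−r)
        = 13.62 × 0.4349 × (1 − 0.08226) / (1 − 0.4349) = 9.620 mg/L

9.62 mg/L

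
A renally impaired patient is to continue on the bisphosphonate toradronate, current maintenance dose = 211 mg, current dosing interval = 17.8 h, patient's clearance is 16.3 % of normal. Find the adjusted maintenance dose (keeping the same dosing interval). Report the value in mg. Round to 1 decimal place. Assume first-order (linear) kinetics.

34.4 mg

To keep the same average steady-state level, dosing rate must scale with clearance.
CL ratio = 16.3 / 100 = 0.1630
New dose (same interval) = 211 × 0.1630 = 34.39 mg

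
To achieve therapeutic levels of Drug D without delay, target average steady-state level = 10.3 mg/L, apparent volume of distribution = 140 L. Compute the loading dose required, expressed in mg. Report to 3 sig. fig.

LD = Css × Vd = 10.3 × 140 = 1442 mg

1440 mg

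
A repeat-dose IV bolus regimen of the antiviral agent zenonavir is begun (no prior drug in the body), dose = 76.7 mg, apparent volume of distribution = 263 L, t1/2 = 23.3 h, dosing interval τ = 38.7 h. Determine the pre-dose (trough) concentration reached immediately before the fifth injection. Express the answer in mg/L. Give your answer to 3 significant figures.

0.134 mg/L

C₀ per dose = Dose / Vd = 76.7 / 263 = 0.2916 mg/L
k = ln2 / t½ = 0.693147 / 23.3 = 0.02975 h⁻¹
Fraction remaining after one interval: r = e^(−kτ) = e^(−0.02975 × 38.7) = 0.3162
Before dose 5, 4 doses have been given (aged 1τ, 2τ, 3τ, 4τ).
C_trough = C₀ × (r + r² + … + r^4) = C₀ × r(1−r^4)/(1−r)
        = 0.2916 × 0.3162 × (1 − 0.009996) / (1 − 0.3162) = 0.1335 mg/L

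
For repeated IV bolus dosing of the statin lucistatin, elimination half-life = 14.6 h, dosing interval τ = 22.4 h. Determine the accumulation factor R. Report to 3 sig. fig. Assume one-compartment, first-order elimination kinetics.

1.53

k = ln2 / t½ = 0.693147 / 14.6 = 0.04748 h⁻¹
e^(−kτ) = e^(−0.04748 × 22.4) = 0.3452
Accumulation ratio R = 1 / (1 − e^(−kτ)) = 1 / (1 − 0.3452) = 1.527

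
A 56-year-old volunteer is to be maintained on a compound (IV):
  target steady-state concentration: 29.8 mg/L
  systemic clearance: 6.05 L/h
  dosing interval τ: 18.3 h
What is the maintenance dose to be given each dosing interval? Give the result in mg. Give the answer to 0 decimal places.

3299 mg

At steady state, Dose/τ = Css × CL.
Dose = Css × CL × τ = 29.8 × 6.050 × 18.3 = 3299 mg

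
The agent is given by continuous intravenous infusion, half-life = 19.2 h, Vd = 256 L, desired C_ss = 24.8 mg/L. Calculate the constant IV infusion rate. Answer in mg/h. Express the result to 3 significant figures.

k = ln2 / t½ = 0.693147 / 19.2 = 0.03610 h⁻¹
CL = k × Vd = 0.03610 × 256 = 9.242 L/h
At steady state, infusion rate R₀ = Css × CL = 24.8 × 9.242 = 229.2 mg/h

229 mg/h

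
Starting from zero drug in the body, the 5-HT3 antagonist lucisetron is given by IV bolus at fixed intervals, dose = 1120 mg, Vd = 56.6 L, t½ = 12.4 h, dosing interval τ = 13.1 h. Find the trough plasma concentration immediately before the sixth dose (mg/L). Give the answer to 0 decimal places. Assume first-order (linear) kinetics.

C₀ per dose = Dose / Vd = 1120 / 56.6 = 19.79 mg/L
k = ln2 / t½ = 0.693147 / 12.4 = 0.05590 h⁻¹
Fraction remaining after one interval: r = e^(−kτ) = e^(−0.05590 × 13.1) = 0.4808
Before dose 6, 5 doses have been given (aged 1τ, 2τ, 3τ, 4τ, 5τ).
C_trough = C₀ × (r + r² + … + r^5) = C₀ × r(1−r^5)/(1−r)
        = 19.79 × 0.4808 × (1 − 0.02569) / (1 − 0.4808) = 17.86 mg/L

18 mg/L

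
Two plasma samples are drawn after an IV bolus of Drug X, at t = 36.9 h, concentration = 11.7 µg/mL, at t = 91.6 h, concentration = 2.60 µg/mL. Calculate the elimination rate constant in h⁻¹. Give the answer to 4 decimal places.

k = ln(C₁/C₂) / (t₂ − t₁) = ln(11.7/2.60) / (91.6 − 36.9)
  = 1.504 / 54.70 = 0.02750 h⁻¹

0.0275 h⁻¹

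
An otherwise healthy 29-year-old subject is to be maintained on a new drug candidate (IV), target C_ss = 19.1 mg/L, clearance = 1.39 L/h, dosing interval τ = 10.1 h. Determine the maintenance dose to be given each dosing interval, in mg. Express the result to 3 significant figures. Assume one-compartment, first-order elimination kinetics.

268 mg

At steady state, Dose/τ = Css × CL.
Dose = Css × CL × τ = 19.1 × 1.390 × 10.1 = 268.1 mg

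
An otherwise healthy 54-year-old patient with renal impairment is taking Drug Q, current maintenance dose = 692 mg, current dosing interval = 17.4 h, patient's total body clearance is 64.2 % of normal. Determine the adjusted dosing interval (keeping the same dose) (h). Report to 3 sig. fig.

To keep the same average steady-state level, dosing rate must scale with clearance.
CL ratio = 64.2 / 100 = 0.6420
New interval (same dose) = 17.4 / 0.6420 = 27.10 h

27.1 h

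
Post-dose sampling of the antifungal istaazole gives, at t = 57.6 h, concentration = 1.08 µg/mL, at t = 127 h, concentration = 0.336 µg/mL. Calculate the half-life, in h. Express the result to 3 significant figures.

k = ln(C₁/C₂) / (t₂ − t₁) = ln(1.08/0.336) / (127 − 57.6)
  = 1.168 / 69.40 = 0.01683 h⁻¹
t½ = ln2 / k = 0.693147 / 0.01683 = 41.19 h

41.2 h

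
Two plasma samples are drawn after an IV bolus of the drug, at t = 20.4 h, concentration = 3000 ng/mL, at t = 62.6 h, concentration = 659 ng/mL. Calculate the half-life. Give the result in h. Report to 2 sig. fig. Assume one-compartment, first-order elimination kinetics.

k = ln(C₁/C₂) / (t₂ − t₁) = ln(3000/659) / (62.6 − 20.4)
  = 1.516 / 42.20 = 0.03592 h⁻¹
t½ = ln2 / k = 0.693147 / 0.03592 = 19.30 h

19 h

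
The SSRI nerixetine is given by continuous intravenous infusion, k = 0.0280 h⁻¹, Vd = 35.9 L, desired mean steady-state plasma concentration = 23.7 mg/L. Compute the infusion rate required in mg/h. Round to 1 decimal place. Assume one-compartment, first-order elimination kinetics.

CL = k × Vd = 0.02800 × 35.9 = 1.005 L/h
At steady state, infusion rate R₀ = Css × CL = 23.7 × 1.005 = 23.82 mg/h

23.8 mg/h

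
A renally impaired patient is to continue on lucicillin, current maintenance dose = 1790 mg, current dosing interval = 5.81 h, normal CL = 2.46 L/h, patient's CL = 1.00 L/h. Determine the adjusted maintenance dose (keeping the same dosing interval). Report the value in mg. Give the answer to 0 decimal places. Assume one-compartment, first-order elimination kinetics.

728 mg

To keep the same average steady-state level, dosing rate must scale with clearance.
CL ratio = 1.00 / 2.46 = 0.4065
New dose (same interval) = 1790 × 0.4065 = 727.6 mg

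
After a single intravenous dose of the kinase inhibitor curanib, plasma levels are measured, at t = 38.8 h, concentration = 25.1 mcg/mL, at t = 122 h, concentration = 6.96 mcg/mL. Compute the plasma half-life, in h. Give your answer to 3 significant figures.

k = ln(C₁/C₂) / (t₂ − t₁) = ln(25.1/6.96) / (122 − 38.8)
  = 1.283 / 83.20 = 0.01542 h⁻¹
t½ = ln2 / k = 0.693147 / 0.01542 = 44.95 h

45.0 h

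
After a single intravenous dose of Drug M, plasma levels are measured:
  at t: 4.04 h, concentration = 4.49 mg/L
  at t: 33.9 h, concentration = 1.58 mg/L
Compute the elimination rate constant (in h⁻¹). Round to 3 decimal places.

0.035 h⁻¹

k = ln(C₁/C₂) / (t₂ − t₁) = ln(4.49/1.58) / (33.9 − 4.04)
  = 1.044 / 29.86 = 0.03496 h⁻¹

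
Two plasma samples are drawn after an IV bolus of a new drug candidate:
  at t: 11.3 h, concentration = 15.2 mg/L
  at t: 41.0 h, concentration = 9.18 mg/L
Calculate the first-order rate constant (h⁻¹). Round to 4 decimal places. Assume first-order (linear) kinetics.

0.0170 h⁻¹

k = ln(C₁/C₂) / (t₂ − t₁) = ln(15.2/9.18) / (41.0 − 11.3)
  = 0.5043 / 29.70 = 0.01698 h⁻¹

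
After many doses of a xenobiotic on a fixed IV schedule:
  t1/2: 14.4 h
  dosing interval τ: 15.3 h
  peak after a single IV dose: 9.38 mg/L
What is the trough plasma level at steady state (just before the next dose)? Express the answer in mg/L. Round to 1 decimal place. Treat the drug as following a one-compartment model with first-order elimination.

k = ln2 / t½ = 0.693147 / 14.4 = 0.04814 h⁻¹
e^(−kτ) = e^(−0.04814 × 15.3) = 0.4788
Accumulation ratio R = 1 / (1 − e^(−kτ)) = 1 / (1 − 0.4788) = 1.919
Steady-state trough = C₀ × R × e^(−kτ) = 9.38 × 1.919 × 0.4788 = 8.619 mg/L

8.6 mg/L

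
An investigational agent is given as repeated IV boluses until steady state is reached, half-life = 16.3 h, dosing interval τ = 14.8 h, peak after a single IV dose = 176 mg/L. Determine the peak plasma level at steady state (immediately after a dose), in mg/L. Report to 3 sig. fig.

377 mg/L

k = ln2 / t½ = 0.693147 / 16.3 = 0.04252 h⁻¹
e^(−kτ) = e^(−0.04252 × 14.8) = 0.5330
Accumulation ratio R = 1 / (1 − e^(−kτ)) = 1 / (1 − 0.5330) = 2.141
Steady-state peak = C₀ × R = 176 × 2.141 = 376.8 mg/L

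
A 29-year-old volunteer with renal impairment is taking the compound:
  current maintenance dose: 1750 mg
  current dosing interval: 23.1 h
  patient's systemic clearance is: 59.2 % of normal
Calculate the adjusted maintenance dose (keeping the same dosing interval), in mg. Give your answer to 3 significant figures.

To keep the same average steady-state level, dosing rate must scale with clearance.
CL ratio = 59.2 / 100 = 0.5920
New dose (same interval) = 1750 × 0.5920 = 1036 mg

1040 mg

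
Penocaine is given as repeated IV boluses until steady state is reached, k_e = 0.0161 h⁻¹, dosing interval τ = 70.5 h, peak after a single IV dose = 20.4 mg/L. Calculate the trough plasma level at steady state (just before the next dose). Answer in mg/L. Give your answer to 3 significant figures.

e^(−kτ) = e^(−0.01610 × 70.5) = 0.3214
Accumulation ratio R = 1 / (1 − e^(−kτ)) = 1 / (1 − 0.3214) = 1.474
Steady-state trough = C₀ × R × e^(−kτ) = 20.4 × 1.474 × 0.3214 = 9.664 mg/L

9.66 mg/L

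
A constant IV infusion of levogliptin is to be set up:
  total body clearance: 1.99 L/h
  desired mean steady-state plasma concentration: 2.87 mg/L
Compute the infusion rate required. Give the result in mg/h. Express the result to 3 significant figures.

At steady state, infusion rate R₀ = Css × CL = 2.87 × 1.990 = 5.711 mg/h

5.71 mg/h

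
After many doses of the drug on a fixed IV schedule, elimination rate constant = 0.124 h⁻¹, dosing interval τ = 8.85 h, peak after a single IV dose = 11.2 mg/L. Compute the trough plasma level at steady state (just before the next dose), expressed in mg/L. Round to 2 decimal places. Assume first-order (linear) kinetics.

e^(−kτ) = e^(−0.1240 × 8.85) = 0.3337
Accumulation ratio R = 1 / (1 − e^(−kτ)) = 1 / (1 − 0.3337) = 1.501
Steady-state trough = C₀ × R × e^(−kτ) = 11.2 × 1.501 × 0.3337 = 5.610 mg/L

5.61 mg/L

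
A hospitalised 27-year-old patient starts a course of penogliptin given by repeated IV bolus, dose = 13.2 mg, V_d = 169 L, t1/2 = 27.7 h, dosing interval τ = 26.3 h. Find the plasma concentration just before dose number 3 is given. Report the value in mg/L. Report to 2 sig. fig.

0.061 mg/L

C₀ per dose = Dose / Vd = 13.2 / 169 = 0.07811 mg/L
k = ln2 / t½ = 0.693147 / 27.7 = 0.02502 h⁻¹
Fraction remaining after one interval: r = e^(−kτ) = e^(−0.02502 × 26.3) = 0.5179
Before dose 3, 2 doses have been given (aged 1τ, 2τ).
C_trough = C₀ × (r + r²) = 0.07811 × (0.5179 + 0.2682) = 0.06140 mg/L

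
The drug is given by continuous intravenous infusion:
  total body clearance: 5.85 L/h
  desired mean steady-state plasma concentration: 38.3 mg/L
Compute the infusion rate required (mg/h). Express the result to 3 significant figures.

224 mg/h

At steady state, infusion rate R₀ = Css × CL = 38.3 × 5.850 = 224.1 mg/h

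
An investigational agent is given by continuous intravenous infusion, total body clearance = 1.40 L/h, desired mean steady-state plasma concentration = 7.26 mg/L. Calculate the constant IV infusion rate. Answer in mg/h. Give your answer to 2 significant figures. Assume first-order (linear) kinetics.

10 mg/h

At steady state, infusion rate R₀ = Css × CL = 7.26 × 1.400 = 10.16 mg/h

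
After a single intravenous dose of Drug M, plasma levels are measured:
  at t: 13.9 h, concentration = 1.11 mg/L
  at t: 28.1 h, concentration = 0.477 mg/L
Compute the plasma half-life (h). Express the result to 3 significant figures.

11.7 h

k = ln(C₁/C₂) / (t₂ − t₁) = ln(1.11/0.477) / (28.1 − 13.9)
  = 0.8446 / 14.20 = 0.05948 h⁻¹
t½ = ln2 / k = 0.693147 / 0.05948 = 11.65 h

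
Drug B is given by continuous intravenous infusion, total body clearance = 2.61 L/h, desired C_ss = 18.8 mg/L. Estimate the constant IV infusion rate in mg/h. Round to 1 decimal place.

49.1 mg/h

At steady state, infusion rate R₀ = Css × CL = 18.8 × 2.610 = 49.07 mg/h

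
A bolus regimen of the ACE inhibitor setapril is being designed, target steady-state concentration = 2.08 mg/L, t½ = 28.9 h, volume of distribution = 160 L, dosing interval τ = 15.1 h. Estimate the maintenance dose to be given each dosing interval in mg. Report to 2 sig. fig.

k = ln2 / t½ = 0.693147 / 28.9 = 0.02398 h⁻¹
CL = k × Vd = 0.02398 × 160 = 3.837 L/h
At steady state, Dose/τ = Css × CL.
Dose = Css × CL × τ = 2.08 × 3.837 × 15.1 = 120.5 mg

120 mg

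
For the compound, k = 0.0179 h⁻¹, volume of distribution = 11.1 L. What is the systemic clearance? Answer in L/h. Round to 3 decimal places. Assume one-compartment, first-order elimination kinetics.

CL = k × Vd = 0.0179 × 11.1 = 0.1987 L/h

0.199 L/h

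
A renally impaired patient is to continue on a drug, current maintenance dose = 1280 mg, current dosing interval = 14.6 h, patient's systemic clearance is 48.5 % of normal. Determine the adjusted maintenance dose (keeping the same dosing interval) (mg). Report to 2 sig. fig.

To keep the same average steady-state level, dosing rate must scale with clearance.
CL ratio = 48.5 / 100 = 0.4850
New dose (same interval) = 1280 × 0.4850 = 620.8 mg

620 mg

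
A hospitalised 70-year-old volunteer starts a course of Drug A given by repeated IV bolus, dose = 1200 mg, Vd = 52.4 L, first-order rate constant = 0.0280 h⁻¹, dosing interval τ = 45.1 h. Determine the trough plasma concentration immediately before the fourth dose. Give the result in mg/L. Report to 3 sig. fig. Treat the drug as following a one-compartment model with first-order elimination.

C₀ per dose = Dose / Vd = 1200 / 52.4 = 22.90 mg/L
Fraction remaining after one interval: r = e^(−kτ) = e^(−0.02800 × 45.1) = 0.2829
Before dose 4, 3 doses have been given (aged 1τ, 2τ, 3τ).
C_trough = C₀ × (r + r² + … + r^3) = C₀ × r(1−r^3)/(1−r)
        = 22.90 × 0.2829 × (1 − 0.02264) / (1 − 0.2829) = 8.830 mg/L

8.83 mg/L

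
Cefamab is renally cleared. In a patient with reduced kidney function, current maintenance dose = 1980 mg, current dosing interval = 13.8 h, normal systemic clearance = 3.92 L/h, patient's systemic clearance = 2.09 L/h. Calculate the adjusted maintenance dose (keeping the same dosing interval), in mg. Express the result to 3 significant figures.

1060 mg

To keep the same average steady-state level, dosing rate must scale with clearance.
CL ratio = 2.09 / 3.92 = 0.5332
New dose (same interval) = 1980 × 0.5332 = 1056 mg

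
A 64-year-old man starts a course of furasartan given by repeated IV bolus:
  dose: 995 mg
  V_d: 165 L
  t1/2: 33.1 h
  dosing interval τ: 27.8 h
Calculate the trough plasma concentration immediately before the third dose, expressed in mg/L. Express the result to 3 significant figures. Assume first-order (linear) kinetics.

C₀ per dose = Dose / Vd = 995 / 165 = 6.030 mg/L
k = ln2 / t½ = 0.693147 / 33.1 = 0.02094 h⁻¹
Fraction remaining after one interval: r = e^(−kτ) = e^(−0.02094 × 27.8) = 0.5587
Before dose 3, 2 doses have been given (aged 1τ, 2τ).
C_trough = C₀ × (r + r²) = 6.030 × (0.5587 + 0.3121) = 5.251 mg/L

5.25 mg/L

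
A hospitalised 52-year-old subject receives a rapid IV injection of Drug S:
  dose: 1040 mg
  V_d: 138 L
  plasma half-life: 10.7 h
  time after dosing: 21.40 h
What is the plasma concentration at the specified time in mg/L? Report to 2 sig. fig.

C₀ = Dose / Vd = 1040 / 138 = 7.536 mg/L
k = ln2 / t½ = 0.693147 / 10.7 = 0.06478 h⁻¹
t / t½ = 21.40 / 10.7 = 2 half-lives
C = C₀ × (1/2)^2 = 7.536 × 0.2500 = 1.884 mg/L

1.9 mg/L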